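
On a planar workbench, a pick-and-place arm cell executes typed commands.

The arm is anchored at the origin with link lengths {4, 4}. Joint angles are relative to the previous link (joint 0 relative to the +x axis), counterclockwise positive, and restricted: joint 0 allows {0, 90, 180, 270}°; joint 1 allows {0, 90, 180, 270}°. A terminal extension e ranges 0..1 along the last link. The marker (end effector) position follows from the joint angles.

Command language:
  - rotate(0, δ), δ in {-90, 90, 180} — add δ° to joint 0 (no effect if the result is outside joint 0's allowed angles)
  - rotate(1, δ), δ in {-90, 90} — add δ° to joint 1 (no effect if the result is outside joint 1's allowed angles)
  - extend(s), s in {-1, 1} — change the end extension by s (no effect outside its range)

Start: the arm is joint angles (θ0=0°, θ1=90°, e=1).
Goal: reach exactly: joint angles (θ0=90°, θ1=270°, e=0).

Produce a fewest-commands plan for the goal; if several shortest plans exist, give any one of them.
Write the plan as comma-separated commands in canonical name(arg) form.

from: joint angles (θ0=0°, θ1=90°, e=1)
1. rotate(1, 90) → joint angles (θ0=0°, θ1=180°, e=1)
2. rotate(1, 90) → joint angles (θ0=0°, θ1=270°, e=1)
3. rotate(0, 90) → joint angles (θ0=90°, θ1=270°, e=1)
4. extend(-1) → joint angles (θ0=90°, θ1=270°, e=0)
no 3-step plan works, so 4 is optimal.

rotate(1, 90), rotate(1, 90), rotate(0, 90), extend(-1)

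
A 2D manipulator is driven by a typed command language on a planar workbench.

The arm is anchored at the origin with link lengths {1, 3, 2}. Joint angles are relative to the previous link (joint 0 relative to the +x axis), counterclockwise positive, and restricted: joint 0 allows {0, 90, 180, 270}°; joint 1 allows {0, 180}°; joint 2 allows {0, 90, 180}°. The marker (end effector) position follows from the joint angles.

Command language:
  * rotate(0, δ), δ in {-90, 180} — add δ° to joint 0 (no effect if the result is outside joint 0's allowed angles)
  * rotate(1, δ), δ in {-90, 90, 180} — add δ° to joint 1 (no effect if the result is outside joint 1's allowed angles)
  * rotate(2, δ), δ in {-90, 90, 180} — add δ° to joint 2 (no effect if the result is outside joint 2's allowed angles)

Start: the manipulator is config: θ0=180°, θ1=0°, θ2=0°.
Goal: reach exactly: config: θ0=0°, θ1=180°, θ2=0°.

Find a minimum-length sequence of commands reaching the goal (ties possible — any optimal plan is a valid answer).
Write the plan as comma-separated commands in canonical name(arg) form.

t0: config: θ0=180°, θ1=0°, θ2=0°
[1] after rotate(1, 180): config: θ0=180°, θ1=180°, θ2=0°
[2] after rotate(0, 180): config: θ0=0°, θ1=180°, θ2=0°
minimal: 2 command(s), checked below 2.

rotate(1, 180), rotate(0, 180)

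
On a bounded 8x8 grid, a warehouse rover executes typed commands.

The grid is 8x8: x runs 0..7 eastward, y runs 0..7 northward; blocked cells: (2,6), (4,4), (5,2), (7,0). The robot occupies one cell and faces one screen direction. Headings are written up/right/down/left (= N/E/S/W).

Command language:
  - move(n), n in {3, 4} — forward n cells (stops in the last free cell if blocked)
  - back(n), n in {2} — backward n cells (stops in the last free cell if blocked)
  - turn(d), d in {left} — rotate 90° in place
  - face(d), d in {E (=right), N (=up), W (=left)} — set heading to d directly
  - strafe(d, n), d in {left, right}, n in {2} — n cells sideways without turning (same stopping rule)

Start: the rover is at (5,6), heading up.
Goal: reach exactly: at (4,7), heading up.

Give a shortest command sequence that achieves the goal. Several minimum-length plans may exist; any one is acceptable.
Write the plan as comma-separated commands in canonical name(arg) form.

from: at (5,6), heading up
t=1 move(4) ⇒ at (5,7), heading up
t=2 strafe(right, 2) ⇒ at (7,7), heading up
t=3 turn(left) ⇒ at (7,7), heading left
t=4 move(3) ⇒ at (4,7), heading left
t=5 face(N) ⇒ at (4,7), heading up
minimal: 5 command(s), checked below 5.

move(4), strafe(right, 2), turn(left), move(3), face(N)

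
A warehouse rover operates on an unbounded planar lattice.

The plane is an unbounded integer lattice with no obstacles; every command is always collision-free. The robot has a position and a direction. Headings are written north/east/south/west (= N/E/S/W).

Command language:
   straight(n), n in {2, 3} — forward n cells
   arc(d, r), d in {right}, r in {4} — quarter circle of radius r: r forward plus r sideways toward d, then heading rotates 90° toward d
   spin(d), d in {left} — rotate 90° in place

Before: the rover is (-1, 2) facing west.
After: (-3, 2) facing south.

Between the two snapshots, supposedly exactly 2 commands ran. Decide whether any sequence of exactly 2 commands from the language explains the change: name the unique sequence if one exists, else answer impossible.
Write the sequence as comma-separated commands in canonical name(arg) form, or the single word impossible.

key: cell and facing (now S) both changed — the 2 commands mix motion and turning
initial: (-1, 2) facing west
1. straight(2) → (-3, 2) facing west
2. spin(left) → (-3, 2) facing south
no other 2-command option fits: unique.

straight(2), spin(left)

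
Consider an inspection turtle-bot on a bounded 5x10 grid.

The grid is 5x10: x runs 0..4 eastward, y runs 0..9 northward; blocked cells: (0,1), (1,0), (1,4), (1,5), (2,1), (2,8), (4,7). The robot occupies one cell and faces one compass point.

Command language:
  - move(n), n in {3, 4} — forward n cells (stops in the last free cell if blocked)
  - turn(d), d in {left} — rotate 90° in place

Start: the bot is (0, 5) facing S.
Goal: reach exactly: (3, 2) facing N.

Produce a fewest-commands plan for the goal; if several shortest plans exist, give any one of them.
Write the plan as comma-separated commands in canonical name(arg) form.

move(3), turn(left), move(3), turn(left)

initial: (0, 5) facing S
[1] after move(3): (0, 2) facing S
[2] after turn(left): (0, 2) facing E
[3] after move(3): (3, 2) facing E
[4] after turn(left): (3, 2) facing N
shorter routes all fall short; 4 is best.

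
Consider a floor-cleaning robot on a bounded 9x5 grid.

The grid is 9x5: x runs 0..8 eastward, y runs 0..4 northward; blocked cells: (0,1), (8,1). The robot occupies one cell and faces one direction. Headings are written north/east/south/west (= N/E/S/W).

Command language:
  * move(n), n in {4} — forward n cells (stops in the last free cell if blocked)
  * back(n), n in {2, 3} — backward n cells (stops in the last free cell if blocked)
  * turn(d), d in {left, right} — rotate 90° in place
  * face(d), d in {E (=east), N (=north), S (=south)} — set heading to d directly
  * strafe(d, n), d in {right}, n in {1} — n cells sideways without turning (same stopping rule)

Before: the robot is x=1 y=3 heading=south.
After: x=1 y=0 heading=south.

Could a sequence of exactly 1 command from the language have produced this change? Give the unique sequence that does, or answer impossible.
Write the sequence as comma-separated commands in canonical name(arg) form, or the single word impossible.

move(4)

key: move(4) runs into the grid edge before its full distance
from: x=1 y=3 heading=south
[1] after move(4): x=1 y=0 heading=south
all 9 alternatives checked — unique.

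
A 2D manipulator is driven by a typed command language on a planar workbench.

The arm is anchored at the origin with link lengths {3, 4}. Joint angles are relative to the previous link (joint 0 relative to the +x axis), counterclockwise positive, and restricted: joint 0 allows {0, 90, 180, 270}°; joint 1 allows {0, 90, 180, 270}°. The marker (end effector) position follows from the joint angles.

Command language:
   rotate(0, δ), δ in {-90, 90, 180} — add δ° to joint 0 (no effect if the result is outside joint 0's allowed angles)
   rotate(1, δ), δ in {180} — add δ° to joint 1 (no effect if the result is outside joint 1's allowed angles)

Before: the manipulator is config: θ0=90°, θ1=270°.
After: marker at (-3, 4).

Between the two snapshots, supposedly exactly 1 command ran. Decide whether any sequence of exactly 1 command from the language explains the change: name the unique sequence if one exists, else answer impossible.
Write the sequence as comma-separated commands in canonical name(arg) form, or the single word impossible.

rotate(0, 90)

from: config: θ0=90°, θ1=270°
t=1 rotate(0, 90) ⇒ config: θ0=180°, θ1=270°
no rival 1-sequence matches.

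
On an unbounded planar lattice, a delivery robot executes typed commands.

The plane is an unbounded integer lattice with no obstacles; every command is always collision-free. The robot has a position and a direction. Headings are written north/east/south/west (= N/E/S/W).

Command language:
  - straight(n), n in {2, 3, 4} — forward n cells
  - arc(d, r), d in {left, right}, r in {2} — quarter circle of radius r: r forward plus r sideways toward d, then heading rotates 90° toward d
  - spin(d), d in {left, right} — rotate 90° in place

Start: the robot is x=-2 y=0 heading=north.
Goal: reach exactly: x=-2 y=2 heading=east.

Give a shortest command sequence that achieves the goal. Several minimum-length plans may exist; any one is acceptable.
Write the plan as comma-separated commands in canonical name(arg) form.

straight(2), spin(right)

initial: x=-2 y=0 heading=north
t=1 straight(2) ⇒ x=-2 y=2 heading=north
t=2 spin(right) ⇒ x=-2 y=2 heading=east
no 1-step plan works, so 2 is optimal.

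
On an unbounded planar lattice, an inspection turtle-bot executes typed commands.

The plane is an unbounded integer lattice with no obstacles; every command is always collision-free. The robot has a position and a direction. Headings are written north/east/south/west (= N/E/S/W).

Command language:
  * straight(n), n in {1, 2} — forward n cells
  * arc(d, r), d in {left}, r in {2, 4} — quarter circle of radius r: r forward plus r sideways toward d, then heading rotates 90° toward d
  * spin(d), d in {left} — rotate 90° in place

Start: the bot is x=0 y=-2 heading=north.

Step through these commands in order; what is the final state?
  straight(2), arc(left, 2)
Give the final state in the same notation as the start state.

x=-2 y=2 heading=west

initial: x=0 y=-2 heading=north
1. straight(2) → x=0 y=0 heading=north
2. arc(left, 2) → x=-2 y=2 heading=west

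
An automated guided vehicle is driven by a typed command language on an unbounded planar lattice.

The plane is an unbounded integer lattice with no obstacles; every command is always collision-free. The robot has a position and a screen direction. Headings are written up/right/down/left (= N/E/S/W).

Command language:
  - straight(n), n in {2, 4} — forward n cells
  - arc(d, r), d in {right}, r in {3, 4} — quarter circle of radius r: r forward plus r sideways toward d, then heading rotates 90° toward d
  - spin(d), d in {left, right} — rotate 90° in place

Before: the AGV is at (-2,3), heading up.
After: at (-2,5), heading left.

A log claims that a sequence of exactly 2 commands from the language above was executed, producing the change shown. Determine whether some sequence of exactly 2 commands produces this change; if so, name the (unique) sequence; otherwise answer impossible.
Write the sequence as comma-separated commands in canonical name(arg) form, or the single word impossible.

key: order matters: swapping straight(2) and spin(left) lands elsewhere
from: at (-2,3), heading up
[1] after straight(2): at (-2,5), heading up
[2] after spin(left): at (-2,5), heading left
no other 2-command option fits: unique.

straight(2), spin(left)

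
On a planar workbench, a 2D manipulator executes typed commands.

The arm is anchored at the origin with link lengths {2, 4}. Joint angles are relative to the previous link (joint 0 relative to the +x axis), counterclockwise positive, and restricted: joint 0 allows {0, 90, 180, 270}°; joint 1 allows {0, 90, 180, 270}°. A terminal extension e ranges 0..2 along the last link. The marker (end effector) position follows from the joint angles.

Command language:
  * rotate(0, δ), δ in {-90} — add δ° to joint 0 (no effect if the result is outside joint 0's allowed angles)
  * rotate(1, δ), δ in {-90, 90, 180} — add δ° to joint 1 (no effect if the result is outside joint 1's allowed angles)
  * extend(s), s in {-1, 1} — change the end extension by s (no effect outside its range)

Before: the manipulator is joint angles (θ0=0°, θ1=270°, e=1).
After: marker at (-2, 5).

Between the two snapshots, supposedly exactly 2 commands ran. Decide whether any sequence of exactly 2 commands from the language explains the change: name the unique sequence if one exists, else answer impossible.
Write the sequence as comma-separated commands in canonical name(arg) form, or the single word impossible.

from: joint angles (θ0=0°, θ1=270°, e=1)
step 1 (rotate(0, -90)): joint angles (θ0=270°, θ1=270°, e=1)
step 2 (rotate(0, -90)): joint angles (θ0=180°, θ1=270°, e=1)
uniquely the one of 36 2-step routes that fits.

rotate(0, -90), rotate(0, -90)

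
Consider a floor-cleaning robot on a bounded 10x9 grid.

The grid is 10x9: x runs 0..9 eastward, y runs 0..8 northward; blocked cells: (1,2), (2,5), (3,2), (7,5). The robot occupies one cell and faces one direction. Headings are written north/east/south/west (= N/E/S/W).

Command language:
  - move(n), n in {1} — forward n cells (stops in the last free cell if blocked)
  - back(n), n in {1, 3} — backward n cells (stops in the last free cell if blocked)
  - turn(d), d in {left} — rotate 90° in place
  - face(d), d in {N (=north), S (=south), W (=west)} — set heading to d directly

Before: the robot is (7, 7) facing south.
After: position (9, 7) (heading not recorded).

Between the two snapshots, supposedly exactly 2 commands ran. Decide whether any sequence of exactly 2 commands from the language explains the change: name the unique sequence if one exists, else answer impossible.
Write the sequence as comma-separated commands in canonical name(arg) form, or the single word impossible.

key: order matters: swapping face(W) and back(3) lands elsewhere
from: (7, 7) facing south
1. face(W) → (7, 7) facing west
2. back(3) → (9, 7) facing west
all 49 alternatives checked — unique.

face(W), back(3)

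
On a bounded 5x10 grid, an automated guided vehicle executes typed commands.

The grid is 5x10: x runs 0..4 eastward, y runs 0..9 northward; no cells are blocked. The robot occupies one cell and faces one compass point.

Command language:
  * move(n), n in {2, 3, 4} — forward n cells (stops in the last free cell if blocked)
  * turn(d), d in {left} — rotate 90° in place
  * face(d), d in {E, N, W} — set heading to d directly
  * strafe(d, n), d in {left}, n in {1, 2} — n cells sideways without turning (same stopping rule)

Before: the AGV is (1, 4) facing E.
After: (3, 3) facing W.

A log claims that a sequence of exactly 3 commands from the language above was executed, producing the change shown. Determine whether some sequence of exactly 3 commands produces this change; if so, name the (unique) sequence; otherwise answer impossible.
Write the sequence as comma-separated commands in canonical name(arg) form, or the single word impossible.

move(2), face(W), strafe(left, 1)

key: position moved to (3,3) AND the heading swung to W — translation plus rotation needed
t0: (1, 4) facing E
step 1 (move(2)): (3, 4) facing E
step 2 (face(W)): (3, 4) facing W
step 3 (strafe(left, 1)): (3, 3) facing W
no rival 3-sequence matches.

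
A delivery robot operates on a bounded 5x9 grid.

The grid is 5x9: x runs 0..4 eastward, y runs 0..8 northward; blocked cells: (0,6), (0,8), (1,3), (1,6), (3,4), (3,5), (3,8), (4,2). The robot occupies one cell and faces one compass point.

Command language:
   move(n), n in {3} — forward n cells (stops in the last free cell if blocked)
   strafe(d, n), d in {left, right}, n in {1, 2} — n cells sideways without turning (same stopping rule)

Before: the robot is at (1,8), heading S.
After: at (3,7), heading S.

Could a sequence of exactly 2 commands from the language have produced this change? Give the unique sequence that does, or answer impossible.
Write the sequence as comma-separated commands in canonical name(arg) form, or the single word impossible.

move(3), strafe(left, 2)

key: heading stays S — no command in the sequence turns
begin: at (1,8), heading S
step 1 (move(3)): at (1,7), heading S
step 2 (strafe(left, 2)): at (3,7), heading S
no rival 2-sequence matches.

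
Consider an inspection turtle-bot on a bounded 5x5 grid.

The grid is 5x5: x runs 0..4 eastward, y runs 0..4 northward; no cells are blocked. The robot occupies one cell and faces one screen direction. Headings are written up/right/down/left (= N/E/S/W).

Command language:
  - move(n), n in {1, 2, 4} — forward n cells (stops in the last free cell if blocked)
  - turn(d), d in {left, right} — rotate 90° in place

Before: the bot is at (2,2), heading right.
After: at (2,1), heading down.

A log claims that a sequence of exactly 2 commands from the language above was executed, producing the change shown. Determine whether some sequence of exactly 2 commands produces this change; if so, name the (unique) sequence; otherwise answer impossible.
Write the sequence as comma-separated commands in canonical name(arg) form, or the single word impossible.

turn(right), move(1)

key: order matters: swapping turn(right) and move(1) lands elsewhere
from: at (2,2), heading right
[1] after turn(right): at (2,2), heading down
[2] after move(1): at (2,1), heading down
no other 2-command option fits: unique.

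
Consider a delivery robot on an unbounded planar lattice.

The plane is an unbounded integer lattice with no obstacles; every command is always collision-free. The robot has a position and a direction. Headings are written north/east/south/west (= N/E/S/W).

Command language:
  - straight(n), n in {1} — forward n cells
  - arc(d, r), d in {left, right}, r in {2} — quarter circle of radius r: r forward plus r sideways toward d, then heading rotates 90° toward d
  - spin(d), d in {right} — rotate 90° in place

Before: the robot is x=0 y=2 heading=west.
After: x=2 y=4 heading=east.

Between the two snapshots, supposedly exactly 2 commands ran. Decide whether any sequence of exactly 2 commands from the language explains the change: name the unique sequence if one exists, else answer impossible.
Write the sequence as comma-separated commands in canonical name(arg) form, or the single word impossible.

key: running arc(right, 2) before spin(right) would end elsewhere — order is forced
t0: x=0 y=2 heading=west
1. spin(right) → x=0 y=2 heading=north
2. arc(right, 2) → x=2 y=4 heading=east
no other 2-command option fits: unique.

spin(right), arc(right, 2)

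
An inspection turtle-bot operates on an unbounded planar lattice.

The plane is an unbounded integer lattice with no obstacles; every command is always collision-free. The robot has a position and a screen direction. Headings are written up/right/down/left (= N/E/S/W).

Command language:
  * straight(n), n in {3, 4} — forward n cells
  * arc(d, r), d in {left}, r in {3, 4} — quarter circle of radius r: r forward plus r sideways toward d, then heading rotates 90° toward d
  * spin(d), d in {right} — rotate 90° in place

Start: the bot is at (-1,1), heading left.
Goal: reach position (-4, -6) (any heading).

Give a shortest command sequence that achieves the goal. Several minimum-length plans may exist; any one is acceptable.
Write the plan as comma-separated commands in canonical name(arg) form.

arc(left, 3), straight(4)

start: at (-1,1), heading left
[1] after arc(left, 3): at (-4,-2), heading down
[2] after straight(4): at (-4,-6), heading down
shorter routes all fall short; 2 is best.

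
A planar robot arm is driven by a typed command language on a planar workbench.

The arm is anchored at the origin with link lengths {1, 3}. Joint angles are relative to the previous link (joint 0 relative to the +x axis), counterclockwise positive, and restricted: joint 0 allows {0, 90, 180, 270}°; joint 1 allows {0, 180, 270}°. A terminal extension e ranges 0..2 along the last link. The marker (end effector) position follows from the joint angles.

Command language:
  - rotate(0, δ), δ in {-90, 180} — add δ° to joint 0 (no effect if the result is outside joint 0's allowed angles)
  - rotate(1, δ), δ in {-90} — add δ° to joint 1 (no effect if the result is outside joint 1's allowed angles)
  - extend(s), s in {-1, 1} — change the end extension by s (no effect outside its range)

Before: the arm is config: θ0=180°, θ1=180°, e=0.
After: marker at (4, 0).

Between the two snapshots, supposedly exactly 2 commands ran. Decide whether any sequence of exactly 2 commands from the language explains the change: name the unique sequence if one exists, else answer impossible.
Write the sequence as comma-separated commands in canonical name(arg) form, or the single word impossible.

t0: config: θ0=180°, θ1=180°, e=0
1. extend(1) → config: θ0=180°, θ1=180°, e=1
2. extend(1) → config: θ0=180°, θ1=180°, e=2
no rival 2-sequence matches.

extend(1), extend(1)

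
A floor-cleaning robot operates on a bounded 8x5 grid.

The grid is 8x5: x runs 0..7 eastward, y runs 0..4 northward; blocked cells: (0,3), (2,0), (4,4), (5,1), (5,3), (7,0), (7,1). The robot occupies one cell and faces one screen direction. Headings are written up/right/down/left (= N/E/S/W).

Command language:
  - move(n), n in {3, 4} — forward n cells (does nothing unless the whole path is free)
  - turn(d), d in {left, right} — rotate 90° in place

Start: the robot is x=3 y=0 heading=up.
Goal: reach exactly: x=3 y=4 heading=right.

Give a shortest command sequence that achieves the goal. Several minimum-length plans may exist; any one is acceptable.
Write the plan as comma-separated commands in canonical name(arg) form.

move(4), turn(right)

start: x=3 y=0 heading=up
step 1 (move(4)): x=3 y=4 heading=up
step 2 (turn(right)): x=3 y=4 heading=right
minimal: 2 command(s), checked below 2.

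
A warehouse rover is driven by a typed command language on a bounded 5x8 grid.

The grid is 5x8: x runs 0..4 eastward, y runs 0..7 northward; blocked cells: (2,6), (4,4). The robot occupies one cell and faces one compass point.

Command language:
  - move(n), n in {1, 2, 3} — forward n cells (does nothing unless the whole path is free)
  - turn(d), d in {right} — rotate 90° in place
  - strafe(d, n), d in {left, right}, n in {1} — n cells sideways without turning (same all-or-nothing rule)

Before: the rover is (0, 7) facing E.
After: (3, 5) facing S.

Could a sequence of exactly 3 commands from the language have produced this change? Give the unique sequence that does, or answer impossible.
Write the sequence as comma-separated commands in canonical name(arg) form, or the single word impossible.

move(3), turn(right), move(2)

key: cell and facing (now S) both changed — the 3 commands mix motion and turning
start: (0, 7) facing E
[1] after move(3): (3, 7) facing E
[2] after turn(right): (3, 7) facing S
[3] after move(2): (3, 5) facing S
all 216 alternatives checked — unique.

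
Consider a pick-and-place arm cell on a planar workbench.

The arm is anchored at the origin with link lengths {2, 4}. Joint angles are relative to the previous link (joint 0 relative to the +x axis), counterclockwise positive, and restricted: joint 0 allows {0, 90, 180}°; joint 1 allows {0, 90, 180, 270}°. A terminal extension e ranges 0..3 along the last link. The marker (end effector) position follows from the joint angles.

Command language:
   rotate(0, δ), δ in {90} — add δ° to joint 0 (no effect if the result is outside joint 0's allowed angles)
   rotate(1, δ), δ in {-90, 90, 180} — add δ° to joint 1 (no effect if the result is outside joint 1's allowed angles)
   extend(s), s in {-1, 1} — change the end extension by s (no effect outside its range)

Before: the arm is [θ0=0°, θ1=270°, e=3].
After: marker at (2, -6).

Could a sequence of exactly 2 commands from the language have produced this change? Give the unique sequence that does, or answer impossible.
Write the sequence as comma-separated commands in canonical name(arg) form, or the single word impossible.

extend(1), extend(-1)

key: order matters: swapping extend(1) and extend(-1) lands elsewhere
from: [θ0=0°, θ1=270°, e=3]
t=1 extend(1) ⇒ [θ0=0°, θ1=270°, e=3]
t=2 extend(-1) ⇒ [θ0=0°, θ1=270°, e=2]
all 36 alternatives checked — unique.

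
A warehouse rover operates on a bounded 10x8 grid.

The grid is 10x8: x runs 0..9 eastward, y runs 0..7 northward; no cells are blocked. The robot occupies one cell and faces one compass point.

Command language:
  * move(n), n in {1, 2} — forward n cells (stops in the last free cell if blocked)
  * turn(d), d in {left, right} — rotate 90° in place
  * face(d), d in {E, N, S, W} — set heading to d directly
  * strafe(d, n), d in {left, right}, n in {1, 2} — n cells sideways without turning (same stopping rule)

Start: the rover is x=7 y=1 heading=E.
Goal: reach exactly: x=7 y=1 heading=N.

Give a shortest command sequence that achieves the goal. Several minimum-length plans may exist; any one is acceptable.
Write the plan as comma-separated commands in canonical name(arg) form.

begin: x=7 y=1 heading=E
t=1 turn(left) ⇒ x=7 y=1 heading=N
shorter routes all fall short; 1 is best.

turn(left)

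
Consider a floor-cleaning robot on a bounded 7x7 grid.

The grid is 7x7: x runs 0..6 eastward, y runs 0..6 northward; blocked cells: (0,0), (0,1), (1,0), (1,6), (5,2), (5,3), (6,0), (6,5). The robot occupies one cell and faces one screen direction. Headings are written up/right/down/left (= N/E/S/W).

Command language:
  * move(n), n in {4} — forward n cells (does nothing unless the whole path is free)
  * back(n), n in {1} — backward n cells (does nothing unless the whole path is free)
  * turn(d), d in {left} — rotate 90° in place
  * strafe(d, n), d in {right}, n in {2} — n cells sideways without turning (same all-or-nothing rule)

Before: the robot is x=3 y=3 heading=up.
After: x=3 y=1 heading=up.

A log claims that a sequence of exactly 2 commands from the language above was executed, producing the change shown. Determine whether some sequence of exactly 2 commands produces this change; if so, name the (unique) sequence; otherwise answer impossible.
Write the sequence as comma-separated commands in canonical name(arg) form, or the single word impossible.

back(1), back(1)

key: heading stays N — no command in the sequence turns
initial: x=3 y=3 heading=up
1. back(1) → x=3 y=2 heading=up
2. back(1) → x=3 y=1 heading=up
no rival 2-sequence matches.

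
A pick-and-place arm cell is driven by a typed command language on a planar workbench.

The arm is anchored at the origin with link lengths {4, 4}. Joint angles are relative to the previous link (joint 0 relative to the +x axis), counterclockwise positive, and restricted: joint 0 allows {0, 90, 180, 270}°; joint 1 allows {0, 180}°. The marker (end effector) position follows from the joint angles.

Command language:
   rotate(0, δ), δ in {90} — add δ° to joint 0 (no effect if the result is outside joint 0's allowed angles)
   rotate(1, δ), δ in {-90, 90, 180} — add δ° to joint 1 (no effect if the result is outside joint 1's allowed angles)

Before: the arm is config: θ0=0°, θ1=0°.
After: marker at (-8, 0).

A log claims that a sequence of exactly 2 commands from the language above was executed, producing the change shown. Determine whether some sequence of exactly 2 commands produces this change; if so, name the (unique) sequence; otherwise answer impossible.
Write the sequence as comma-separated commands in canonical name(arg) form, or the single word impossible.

rotate(0, 90), rotate(0, 90)

initial: config: θ0=0°, θ1=0°
1. rotate(0, 90) → config: θ0=90°, θ1=0°
2. rotate(0, 90) → config: θ0=180°, θ1=0°
uniquely the one of 16 2-step routes that fits.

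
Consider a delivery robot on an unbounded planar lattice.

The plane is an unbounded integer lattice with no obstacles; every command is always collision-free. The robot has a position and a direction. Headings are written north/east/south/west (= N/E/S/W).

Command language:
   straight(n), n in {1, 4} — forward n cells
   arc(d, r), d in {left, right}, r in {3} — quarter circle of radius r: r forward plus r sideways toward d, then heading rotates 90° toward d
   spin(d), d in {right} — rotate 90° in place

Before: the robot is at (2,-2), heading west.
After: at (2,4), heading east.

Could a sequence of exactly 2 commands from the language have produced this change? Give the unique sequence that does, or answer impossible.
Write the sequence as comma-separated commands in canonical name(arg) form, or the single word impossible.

key: position moved to (2,4) AND the heading swung to E — translation plus rotation needed
start: at (2,-2), heading west
step 1 (arc(right, 3)): at (-1,1), heading north
step 2 (arc(right, 3)): at (2,4), heading east
uniquely the one of 25 2-step routes that fits.

arc(right, 3), arc(right, 3)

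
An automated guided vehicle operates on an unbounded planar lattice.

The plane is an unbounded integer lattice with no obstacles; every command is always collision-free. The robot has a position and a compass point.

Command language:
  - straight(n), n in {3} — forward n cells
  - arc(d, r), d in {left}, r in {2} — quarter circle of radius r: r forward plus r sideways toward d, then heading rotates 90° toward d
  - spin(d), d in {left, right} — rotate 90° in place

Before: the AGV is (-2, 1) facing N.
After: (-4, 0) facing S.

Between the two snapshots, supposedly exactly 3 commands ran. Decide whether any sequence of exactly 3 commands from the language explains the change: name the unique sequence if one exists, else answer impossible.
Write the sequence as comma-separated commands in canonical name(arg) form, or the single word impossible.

key: order matters: swapping arc(left, 2) and straight(3) lands elsewhere
from: (-2, 1) facing N
step 1 (arc(left, 2)): (-4, 3) facing W
step 2 (spin(left)): (-4, 3) facing S
step 3 (straight(3)): (-4, 0) facing S
all 64 alternatives checked — unique.

arc(left, 2), spin(left), straight(3)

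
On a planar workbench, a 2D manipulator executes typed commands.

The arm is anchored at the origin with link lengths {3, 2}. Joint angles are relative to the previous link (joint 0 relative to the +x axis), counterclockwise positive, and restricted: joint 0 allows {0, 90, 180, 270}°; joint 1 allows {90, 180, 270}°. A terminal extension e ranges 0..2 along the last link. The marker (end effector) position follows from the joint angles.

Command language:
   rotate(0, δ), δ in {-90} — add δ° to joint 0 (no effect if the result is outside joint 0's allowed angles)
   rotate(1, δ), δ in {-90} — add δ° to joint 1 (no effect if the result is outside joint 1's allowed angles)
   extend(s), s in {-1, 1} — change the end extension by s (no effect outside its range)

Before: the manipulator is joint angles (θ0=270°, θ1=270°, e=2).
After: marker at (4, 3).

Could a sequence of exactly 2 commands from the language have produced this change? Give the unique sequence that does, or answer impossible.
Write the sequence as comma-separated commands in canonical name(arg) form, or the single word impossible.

rotate(0, -90), rotate(0, -90)

t0: joint angles (θ0=270°, θ1=270°, e=2)
[1] after rotate(0, -90): joint angles (θ0=180°, θ1=270°, e=2)
[2] after rotate(0, -90): joint angles (θ0=90°, θ1=270°, e=2)
all 16 alternatives checked — unique.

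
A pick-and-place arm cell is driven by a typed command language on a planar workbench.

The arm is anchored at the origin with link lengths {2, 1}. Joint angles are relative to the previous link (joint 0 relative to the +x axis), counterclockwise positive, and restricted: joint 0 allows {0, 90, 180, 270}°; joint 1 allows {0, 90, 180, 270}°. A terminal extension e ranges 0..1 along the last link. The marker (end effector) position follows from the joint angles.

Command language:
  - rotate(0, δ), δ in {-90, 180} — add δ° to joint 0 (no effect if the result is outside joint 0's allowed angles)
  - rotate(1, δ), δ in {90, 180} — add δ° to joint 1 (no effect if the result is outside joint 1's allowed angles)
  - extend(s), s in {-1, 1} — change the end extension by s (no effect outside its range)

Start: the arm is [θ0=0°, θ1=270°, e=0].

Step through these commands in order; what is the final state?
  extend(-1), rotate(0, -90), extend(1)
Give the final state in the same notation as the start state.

[θ0=270°, θ1=270°, e=1]

begin: [θ0=0°, θ1=270°, e=0]
[1] after extend(-1): [θ0=0°, θ1=270°, e=0]
[2] after rotate(0, -90): [θ0=270°, θ1=270°, e=0]
[3] after extend(1): [θ0=270°, θ1=270°, e=1]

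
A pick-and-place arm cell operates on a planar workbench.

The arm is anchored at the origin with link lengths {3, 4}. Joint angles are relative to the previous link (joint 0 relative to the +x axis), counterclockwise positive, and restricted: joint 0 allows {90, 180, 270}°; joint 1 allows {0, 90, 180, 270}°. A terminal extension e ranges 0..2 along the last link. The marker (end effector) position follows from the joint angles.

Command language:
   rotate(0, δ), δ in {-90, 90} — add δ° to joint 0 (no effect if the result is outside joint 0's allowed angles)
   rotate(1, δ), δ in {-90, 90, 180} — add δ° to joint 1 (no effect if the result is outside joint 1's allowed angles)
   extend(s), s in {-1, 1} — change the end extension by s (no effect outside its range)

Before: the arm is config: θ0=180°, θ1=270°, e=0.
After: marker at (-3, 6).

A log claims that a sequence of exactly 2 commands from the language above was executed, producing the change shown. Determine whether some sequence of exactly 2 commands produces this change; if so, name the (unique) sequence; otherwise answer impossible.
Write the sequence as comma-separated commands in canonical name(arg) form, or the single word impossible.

extend(1), extend(1)

from: config: θ0=180°, θ1=270°, e=0
1. extend(1) → config: θ0=180°, θ1=270°, e=1
2. extend(1) → config: θ0=180°, θ1=270°, e=2
no other 2-command option fits: unique.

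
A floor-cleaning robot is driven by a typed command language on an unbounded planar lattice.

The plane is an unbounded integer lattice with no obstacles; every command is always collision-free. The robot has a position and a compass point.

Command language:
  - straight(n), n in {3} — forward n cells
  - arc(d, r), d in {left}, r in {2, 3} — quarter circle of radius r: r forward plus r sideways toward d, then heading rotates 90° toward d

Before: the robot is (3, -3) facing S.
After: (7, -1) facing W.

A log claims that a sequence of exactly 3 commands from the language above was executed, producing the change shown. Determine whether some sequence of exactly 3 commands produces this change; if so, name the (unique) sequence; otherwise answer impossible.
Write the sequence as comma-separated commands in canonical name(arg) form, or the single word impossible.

key: position moved to (7,-1) AND the heading swung to W — translation plus rotation needed
start: (3, -3) facing S
t=1 arc(left, 3) ⇒ (6, -6) facing E
t=2 arc(left, 3) ⇒ (9, -3) facing N
t=3 arc(left, 2) ⇒ (7, -1) facing W
no other 3-command option fits: unique.

arc(left, 3), arc(left, 3), arc(left, 2)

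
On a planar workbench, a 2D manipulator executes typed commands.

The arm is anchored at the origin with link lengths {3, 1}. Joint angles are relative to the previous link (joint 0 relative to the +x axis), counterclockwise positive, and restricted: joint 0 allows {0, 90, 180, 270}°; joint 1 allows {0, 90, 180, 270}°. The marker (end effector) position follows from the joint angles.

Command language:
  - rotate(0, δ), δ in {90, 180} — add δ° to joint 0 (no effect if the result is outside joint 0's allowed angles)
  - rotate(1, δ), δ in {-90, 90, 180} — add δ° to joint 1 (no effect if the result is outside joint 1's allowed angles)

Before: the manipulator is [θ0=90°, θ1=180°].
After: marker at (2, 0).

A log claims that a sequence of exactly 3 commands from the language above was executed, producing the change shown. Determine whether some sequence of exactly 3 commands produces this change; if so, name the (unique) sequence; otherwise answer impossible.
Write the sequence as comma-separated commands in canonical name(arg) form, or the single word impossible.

rotate(0, 90), rotate(0, 90), rotate(0, 90)

initial: [θ0=90°, θ1=180°]
[1] after rotate(0, 90): [θ0=180°, θ1=180°]
[2] after rotate(0, 90): [θ0=270°, θ1=180°]
[3] after rotate(0, 90): [θ0=0°, θ1=180°]
all 125 alternatives checked — unique.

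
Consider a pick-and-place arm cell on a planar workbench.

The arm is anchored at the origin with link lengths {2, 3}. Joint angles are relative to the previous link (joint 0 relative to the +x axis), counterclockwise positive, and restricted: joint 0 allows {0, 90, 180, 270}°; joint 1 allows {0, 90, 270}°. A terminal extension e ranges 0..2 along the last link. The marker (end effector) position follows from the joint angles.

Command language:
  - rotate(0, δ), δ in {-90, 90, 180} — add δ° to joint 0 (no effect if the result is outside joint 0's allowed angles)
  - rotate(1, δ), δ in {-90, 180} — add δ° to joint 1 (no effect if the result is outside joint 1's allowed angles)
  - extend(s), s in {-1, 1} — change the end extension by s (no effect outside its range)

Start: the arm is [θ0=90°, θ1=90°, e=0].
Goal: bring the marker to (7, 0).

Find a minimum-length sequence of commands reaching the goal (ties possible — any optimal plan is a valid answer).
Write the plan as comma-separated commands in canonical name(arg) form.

extend(1), extend(1), rotate(1, -90), rotate(0, -90)

initial: [θ0=90°, θ1=90°, e=0]
1. extend(1) → [θ0=90°, θ1=90°, e=1]
2. extend(1) → [θ0=90°, θ1=90°, e=2]
3. rotate(1, -90) → [θ0=90°, θ1=0°, e=2]
4. rotate(0, -90) → [θ0=0°, θ1=0°, e=2]
minimal: 4 command(s), checked below 4.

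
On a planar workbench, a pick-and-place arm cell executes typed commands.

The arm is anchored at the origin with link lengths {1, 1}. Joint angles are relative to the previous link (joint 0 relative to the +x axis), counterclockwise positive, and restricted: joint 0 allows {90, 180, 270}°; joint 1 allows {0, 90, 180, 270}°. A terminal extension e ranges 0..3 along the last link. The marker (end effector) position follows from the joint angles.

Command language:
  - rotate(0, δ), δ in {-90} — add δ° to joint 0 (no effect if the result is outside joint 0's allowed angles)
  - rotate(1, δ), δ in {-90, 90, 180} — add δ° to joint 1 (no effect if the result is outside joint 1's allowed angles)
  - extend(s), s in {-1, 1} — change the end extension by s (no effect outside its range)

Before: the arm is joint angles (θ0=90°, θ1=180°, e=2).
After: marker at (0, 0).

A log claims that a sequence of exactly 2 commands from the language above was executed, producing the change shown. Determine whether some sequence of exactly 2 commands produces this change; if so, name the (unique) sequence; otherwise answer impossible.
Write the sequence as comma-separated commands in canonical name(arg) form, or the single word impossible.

extend(-1), extend(-1)

t0: joint angles (θ0=90°, θ1=180°, e=2)
[1] after extend(-1): joint angles (θ0=90°, θ1=180°, e=1)
[2] after extend(-1): joint angles (θ0=90°, θ1=180°, e=0)
all 36 alternatives checked — unique.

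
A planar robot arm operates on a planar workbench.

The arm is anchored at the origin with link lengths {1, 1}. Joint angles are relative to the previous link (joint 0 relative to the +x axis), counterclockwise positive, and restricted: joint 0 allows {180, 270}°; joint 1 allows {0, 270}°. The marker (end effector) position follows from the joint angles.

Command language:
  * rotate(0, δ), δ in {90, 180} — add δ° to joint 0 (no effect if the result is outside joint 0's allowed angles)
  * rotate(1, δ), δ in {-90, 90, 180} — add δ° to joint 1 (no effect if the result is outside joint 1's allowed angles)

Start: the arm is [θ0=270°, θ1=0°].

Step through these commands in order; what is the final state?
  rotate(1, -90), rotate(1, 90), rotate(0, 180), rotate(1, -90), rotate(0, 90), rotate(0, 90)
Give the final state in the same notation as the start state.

[θ0=270°, θ1=270°]

begin: [θ0=270°, θ1=0°]
step 1 (rotate(1, -90)): [θ0=270°, θ1=270°]
step 2 (rotate(1, 90)): [θ0=270°, θ1=0°]
step 3 (rotate(0, 180)): [θ0=270°, θ1=0°]
step 4 (rotate(1, -90)): [θ0=270°, θ1=270°]
step 5 (rotate(0, 90)): [θ0=270°, θ1=270°]
step 6 (rotate(0, 90)): [θ0=270°, θ1=270°]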